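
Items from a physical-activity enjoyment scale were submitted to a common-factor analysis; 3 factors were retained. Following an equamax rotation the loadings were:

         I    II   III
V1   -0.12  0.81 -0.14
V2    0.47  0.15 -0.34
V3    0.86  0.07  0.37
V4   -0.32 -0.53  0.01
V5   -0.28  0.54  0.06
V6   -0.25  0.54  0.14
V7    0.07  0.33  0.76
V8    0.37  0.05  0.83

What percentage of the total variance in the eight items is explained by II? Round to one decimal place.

20.7%

SS loadings for II = 0.81² + 0.15² + 0.07² + (-0.53)² + 0.54² + 0.54² + 0.33² + 0.05² = 1.6590
With 8 standardized items, total variance = 8. Proportion = 1.6590/8 = 0.2074 → 20.74%.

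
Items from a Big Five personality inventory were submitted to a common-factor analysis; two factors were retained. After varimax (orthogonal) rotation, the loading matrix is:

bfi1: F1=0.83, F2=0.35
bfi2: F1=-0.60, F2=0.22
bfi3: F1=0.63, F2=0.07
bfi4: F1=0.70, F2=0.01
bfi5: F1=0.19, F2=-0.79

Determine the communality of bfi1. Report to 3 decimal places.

h² = 0.83² + 0.35² = 0.6889 + 0.1225 = 0.8114

0.811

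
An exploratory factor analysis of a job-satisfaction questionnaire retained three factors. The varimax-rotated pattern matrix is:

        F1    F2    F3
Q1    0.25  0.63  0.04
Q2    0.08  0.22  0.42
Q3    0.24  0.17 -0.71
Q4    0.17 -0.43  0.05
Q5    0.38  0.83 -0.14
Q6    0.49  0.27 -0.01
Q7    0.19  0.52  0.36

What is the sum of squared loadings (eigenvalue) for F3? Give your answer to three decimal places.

SS loadings for F3 = 0.04² + 0.42² + (-0.71)² + 0.05² + (-0.14)² + (-0.01)² + 0.36² = 0.0016 + 0.1764 + 0.5041 + 0.0025 + 0.0196 + 0.0001 + 0.1296 = 0.8339

0.834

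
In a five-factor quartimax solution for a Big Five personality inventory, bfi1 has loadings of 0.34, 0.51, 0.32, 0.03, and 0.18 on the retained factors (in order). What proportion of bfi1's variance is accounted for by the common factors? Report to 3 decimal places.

h² = 0.34² + 0.51² + 0.32² + 0.03² + 0.18² = 0.1156 + 0.2601 + 0.1024 + 0.0009 + 0.0324 = 0.5114

0.511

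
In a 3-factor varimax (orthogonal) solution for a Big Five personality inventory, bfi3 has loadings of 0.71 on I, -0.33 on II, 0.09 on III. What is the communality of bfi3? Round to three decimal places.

h² = 0.71² + (-0.33)² + 0.09² = 0.5041 + 0.1089 + 0.0081 = 0.6211

0.621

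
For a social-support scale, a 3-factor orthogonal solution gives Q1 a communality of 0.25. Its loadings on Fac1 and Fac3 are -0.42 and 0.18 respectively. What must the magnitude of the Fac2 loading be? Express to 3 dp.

0.203

Under orthogonal rotation h² = Σλ², so λ_Fac2² = h² − (0.2088) = 0.25 − 0.2088 = 0.0412.
|λ| = √0.0412 = 0.2030.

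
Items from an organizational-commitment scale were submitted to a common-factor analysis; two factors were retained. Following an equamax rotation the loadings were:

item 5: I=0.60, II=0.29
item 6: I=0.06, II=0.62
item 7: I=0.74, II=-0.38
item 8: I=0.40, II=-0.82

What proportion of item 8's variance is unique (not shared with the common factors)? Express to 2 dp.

0.17

h² = 0.40² + (-0.82)² = 0.1600 + 0.6724 = 0.8324
Uniqueness u² = 1 − h² = 1 − 0.8324 = 0.1676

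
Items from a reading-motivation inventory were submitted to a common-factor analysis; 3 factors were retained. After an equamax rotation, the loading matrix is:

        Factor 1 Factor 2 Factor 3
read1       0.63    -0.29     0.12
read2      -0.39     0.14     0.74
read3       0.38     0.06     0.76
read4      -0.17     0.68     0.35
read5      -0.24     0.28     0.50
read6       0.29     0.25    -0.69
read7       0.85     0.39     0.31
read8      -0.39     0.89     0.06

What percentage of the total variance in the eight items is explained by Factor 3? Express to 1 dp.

26.1%

SS loadings for Factor 3 = 0.12² + 0.74² + 0.76² + 0.35² + 0.50² + (-0.69)² + 0.31² + 0.06² = 2.0879
With 8 standardized items, total variance = 8. Proportion = 2.0879/8 = 0.2610 → 26.10%.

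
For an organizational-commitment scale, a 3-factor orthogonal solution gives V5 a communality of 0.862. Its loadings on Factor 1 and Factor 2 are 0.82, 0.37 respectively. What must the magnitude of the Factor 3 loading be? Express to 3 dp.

Under orthogonal rotation h² = Σλ², so λ_Factor 3² = h² − (0.8093) = 0.862 − 0.8093 = 0.0527.
|λ| = √0.0527 = 0.2296.

0.230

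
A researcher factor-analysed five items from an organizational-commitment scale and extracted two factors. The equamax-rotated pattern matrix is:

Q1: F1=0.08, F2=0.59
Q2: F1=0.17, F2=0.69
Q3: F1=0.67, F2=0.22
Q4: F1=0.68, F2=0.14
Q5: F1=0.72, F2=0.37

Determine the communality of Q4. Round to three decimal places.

h² = 0.68² + 0.14² = 0.4624 + 0.0196 = 0.4820

0.482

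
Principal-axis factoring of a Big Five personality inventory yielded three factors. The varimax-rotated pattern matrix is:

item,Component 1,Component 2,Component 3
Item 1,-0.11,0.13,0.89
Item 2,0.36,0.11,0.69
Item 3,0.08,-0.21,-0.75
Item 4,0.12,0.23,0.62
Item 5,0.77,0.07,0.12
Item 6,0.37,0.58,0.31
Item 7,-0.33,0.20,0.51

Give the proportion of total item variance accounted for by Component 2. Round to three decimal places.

0.072

SS loadings for Component 2 = 0.13² + 0.11² + (-0.21)² + 0.23² + 0.07² + 0.58² + 0.20² = 0.5073
Proportion of variance = 0.5073 / 7 = 0.0725.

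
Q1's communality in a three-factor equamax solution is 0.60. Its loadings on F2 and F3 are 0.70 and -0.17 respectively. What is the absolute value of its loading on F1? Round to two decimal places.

0.28

Under orthogonal rotation h² = Σλ², so λ_F1² = h² − (0.5189) = 0.60 − 0.5189 = 0.0811.
|λ| = √0.0811 = 0.2848.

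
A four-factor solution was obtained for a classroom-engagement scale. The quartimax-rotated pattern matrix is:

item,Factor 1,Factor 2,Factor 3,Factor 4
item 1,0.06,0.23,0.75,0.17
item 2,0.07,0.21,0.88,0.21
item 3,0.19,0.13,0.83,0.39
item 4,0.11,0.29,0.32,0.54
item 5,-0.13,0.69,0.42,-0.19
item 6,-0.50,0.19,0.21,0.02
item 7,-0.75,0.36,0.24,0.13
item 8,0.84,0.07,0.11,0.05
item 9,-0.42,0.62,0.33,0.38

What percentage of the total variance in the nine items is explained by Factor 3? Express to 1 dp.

SS loadings for Factor 3 = 0.75² + 0.88² + 0.83² + 0.32² + 0.42² + 0.21² + 0.24² + 0.11² + 0.33² = 2.5273
With 9 standardized items, total variance = 9. Proportion = 2.5273/9 = 0.2808 → 28.08%.

28.1%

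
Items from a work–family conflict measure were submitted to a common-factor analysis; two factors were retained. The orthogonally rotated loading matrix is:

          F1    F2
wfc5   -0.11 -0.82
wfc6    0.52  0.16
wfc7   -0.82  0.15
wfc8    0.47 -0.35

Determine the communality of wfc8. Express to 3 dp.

h² = 0.47² + (-0.35)² = 0.2209 + 0.1225 = 0.3434

0.343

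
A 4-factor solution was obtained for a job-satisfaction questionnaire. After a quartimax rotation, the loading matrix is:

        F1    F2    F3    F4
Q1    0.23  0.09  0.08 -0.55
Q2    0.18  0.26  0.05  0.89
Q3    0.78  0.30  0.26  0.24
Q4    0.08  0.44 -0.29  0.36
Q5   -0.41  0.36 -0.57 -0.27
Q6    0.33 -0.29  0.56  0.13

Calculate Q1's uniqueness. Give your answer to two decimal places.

h² = 0.23² + 0.09² + 0.08² + (-0.55)² = 0.0529 + 0.0081 + 0.0064 + 0.3025 = 0.3699
Uniqueness u² = 1 − h² = 1 − 0.3699 = 0.6301

0.63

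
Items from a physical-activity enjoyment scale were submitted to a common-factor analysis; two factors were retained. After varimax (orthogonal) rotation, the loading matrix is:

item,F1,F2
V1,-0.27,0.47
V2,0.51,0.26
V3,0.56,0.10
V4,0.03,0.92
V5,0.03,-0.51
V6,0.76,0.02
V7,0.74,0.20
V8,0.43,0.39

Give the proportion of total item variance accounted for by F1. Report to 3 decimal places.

SS loadings for F1 = (-0.27)² + 0.51² + 0.56² + 0.03² + 0.03² + 0.76² + 0.74² + 0.43² = 1.9585
Proportion of variance = 1.9585 / 8 = 0.2448.

0.245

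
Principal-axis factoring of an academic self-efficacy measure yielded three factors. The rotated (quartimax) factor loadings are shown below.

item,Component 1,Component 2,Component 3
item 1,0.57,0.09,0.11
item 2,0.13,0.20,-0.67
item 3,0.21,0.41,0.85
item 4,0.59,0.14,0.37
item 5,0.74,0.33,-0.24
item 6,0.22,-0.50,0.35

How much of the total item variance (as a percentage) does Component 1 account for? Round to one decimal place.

22.2%

SS loadings for Component 1 = 0.57² + 0.13² + 0.21² + 0.59² + 0.74² + 0.22² = 1.3300
With 6 standardized items, total variance = 6. Proportion = 1.3300/6 = 0.2217 → 22.17%.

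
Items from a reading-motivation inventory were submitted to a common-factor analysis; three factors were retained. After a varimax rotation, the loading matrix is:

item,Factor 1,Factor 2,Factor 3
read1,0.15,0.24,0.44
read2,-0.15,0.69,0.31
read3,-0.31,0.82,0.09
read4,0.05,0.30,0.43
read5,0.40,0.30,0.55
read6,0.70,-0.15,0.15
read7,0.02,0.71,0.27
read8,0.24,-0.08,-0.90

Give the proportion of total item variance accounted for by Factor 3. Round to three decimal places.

0.211

SS loadings for Factor 3 = 0.44² + 0.31² + 0.09² + 0.43² + 0.55² + 0.15² + 0.27² + (-0.90)² = 1.6906
Proportion of variance = 1.6906 / 8 = 0.2113.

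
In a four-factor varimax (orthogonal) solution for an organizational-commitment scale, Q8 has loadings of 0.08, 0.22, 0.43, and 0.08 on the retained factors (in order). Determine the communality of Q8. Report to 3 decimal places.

h² = 0.08² + 0.22² + 0.43² + 0.08² = 0.0064 + 0.0484 + 0.1849 + 0.0064 = 0.2461

0.246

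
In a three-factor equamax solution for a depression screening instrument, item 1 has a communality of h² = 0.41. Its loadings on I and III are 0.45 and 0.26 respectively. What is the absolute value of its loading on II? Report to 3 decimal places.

Under orthogonal rotation h² = Σλ², so λ_II² = h² − (0.2701) = 0.41 − 0.2701 = 0.1399.
|λ| = √0.1399 = 0.3740.

0.374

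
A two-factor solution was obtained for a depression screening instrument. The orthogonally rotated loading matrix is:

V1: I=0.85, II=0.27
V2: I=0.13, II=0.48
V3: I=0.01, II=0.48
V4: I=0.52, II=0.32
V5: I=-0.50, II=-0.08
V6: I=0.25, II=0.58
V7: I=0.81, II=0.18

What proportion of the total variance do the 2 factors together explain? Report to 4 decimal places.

0.4271

Communalities: 0.7954, 0.2473, 0.2305, 0.3728, 0.2564, 0.3989, 0.6885; Σh² = 2.9898.
Total variance with 7 standardized items is 7, so the solution explains 2.9898/7 = 0.4271.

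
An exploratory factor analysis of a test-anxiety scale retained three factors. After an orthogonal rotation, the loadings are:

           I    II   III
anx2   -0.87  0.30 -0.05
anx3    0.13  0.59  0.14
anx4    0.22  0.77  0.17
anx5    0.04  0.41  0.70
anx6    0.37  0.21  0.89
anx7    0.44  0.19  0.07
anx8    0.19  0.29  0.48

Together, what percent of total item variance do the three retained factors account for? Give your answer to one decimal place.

58.9%

SS loadings by factor: 1.1904, 1.3634, 1.5684; total = 4.1222.
Total variance with 7 standardized items is 7, so the solution explains 4.1222/7 = 0.5889 = 58.89%.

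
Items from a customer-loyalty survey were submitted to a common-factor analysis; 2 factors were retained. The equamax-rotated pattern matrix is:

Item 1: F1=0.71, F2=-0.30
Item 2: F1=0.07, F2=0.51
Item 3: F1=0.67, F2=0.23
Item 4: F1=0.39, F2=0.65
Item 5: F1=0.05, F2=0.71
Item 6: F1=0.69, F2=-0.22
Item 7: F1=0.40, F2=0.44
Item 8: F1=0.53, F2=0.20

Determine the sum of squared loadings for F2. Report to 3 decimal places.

1.612

SS loadings for F2 = (-0.30)² + 0.51² + 0.23² + 0.65² + 0.71² + (-0.22)² + 0.44² + 0.20² = 0.0900 + 0.2601 + 0.0529 + 0.4225 + 0.5041 + 0.0484 + 0.1936 + 0.0400 = 1.6116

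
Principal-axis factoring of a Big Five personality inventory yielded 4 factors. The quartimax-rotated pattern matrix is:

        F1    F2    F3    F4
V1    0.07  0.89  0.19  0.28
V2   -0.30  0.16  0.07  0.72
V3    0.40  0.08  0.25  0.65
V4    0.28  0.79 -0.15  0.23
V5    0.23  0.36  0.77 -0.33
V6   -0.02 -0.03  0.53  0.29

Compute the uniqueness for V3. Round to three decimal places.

h² = 0.40² + 0.08² + 0.25² + 0.65² = 0.1600 + 0.0064 + 0.0625 + 0.4225 = 0.6514
Uniqueness u² = 1 − h² = 1 − 0.6514 = 0.3486

0.349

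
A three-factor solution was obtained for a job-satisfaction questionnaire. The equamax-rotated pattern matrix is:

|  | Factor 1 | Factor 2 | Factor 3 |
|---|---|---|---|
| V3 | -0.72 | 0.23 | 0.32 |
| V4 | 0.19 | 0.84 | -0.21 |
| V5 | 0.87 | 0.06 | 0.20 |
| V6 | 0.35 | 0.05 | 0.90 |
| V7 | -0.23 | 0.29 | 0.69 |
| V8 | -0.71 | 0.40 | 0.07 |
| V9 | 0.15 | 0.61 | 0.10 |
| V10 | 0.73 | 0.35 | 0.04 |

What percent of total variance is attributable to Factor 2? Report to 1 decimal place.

SS loadings for Factor 2 = 0.23² + 0.84² + 0.06² + 0.05² + 0.29² + 0.40² + 0.61² + 0.35² = 1.5033
With 8 standardized items, total variance = 8. Proportion = 1.5033/8 = 0.1879 → 18.79%.

18.8%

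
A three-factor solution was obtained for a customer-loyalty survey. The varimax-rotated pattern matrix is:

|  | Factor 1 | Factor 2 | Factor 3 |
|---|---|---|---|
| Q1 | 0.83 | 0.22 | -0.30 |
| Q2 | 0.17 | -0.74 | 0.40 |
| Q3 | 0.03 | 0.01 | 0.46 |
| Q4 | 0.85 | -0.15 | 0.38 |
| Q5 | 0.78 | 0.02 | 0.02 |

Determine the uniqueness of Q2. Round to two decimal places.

0.26

h² = 0.17² + (-0.74)² + 0.40² = 0.0289 + 0.5476 + 0.1600 = 0.7365
Uniqueness u² = 1 − h² = 1 − 0.7365 = 0.2635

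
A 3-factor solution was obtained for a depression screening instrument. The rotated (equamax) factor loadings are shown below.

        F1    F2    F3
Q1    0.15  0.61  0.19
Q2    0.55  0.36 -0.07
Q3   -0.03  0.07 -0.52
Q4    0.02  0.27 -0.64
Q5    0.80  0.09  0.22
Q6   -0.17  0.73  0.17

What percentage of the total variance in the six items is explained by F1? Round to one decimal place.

SS loadings for F1 = 0.15² + 0.55² + (-0.03)² + 0.02² + 0.80² + (-0.17)² = 0.9952
With 6 standardized items, total variance = 6. Proportion = 0.9952/6 = 0.1659 → 16.59%.

16.6%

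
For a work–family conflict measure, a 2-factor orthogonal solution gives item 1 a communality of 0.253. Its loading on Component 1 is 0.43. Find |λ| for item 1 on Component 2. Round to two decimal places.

Under orthogonal rotation h² = Σλ², so λ_Component 2² = h² − (0.1849) = 0.253 − 0.1849 = 0.0681.
|λ| = √0.0681 = 0.2610.

0.26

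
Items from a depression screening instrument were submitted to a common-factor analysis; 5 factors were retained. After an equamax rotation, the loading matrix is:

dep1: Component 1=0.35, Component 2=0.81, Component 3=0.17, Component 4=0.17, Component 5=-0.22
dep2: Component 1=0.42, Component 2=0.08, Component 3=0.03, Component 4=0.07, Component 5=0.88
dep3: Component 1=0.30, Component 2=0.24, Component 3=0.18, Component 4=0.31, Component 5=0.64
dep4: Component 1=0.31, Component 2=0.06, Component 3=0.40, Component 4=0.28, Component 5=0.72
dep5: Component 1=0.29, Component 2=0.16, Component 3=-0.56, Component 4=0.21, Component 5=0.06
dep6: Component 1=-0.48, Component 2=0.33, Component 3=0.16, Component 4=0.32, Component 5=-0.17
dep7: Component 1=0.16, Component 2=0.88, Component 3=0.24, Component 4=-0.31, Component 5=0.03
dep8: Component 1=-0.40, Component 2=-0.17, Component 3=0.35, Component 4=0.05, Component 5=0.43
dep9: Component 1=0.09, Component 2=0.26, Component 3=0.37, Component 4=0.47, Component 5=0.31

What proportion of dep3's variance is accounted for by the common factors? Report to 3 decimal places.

0.686

h² = 0.30² + 0.24² + 0.18² + 0.31² + 0.64² = 0.0900 + 0.0576 + 0.0324 + 0.0961 + 0.4096 = 0.6857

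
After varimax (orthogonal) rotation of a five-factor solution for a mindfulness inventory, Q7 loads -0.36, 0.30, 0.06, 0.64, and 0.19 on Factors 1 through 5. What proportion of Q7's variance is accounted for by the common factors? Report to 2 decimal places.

0.67

h² = (-0.36)² + 0.30² + 0.06² + 0.64² + 0.19² = 0.1296 + 0.0900 + 0.0036 + 0.4096 + 0.0361 = 0.6689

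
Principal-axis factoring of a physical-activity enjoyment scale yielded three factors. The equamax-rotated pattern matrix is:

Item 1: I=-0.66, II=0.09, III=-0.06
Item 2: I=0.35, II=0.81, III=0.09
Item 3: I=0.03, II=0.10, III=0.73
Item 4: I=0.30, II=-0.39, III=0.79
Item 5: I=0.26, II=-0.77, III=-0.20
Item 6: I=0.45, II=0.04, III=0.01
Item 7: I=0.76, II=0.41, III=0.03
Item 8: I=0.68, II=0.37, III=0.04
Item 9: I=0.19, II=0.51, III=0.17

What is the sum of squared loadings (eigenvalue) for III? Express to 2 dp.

SS loadings for III = (-0.06)² + 0.09² + 0.73² + 0.79² + (-0.20)² + 0.01² + 0.03² + 0.04² + 0.17² = 0.0036 + 0.0081 + 0.5329 + 0.6241 + 0.0400 + 0.0001 + 0.0009 + 0.0016 + 0.0289 = 1.2402

1.24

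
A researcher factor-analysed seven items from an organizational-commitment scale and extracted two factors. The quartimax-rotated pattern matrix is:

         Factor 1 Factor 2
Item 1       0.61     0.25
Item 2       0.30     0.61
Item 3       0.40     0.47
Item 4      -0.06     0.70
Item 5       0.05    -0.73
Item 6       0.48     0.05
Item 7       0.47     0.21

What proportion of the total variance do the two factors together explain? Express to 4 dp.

Communalities: 0.4346, 0.4621, 0.3809, 0.4936, 0.5354, 0.2329, 0.2650; Σh² = 2.8045.
Total variance with 7 standardized items is 7, so the solution explains 2.8045/7 = 0.4006.

0.4006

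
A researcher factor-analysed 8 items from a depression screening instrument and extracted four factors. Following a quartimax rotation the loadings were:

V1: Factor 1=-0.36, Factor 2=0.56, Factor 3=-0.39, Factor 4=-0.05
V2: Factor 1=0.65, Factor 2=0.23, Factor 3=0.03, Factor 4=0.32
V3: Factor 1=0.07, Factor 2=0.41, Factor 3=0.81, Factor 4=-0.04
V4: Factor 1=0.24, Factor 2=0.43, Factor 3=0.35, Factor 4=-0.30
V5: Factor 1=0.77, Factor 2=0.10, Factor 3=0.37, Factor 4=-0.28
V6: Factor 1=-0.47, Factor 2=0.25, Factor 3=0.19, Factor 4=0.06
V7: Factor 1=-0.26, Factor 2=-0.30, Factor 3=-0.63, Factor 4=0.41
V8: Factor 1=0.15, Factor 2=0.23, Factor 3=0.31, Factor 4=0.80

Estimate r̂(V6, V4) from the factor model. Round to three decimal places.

r̂ = Σ λ_i·λ_j across factors = (-0.47)(0.24) + (0.25)(0.43) + (0.19)(0.35) + (0.06)(-0.30)
  = -0.1128 +0.1075 +0.0665 -0.0180 = 0.0432

0.043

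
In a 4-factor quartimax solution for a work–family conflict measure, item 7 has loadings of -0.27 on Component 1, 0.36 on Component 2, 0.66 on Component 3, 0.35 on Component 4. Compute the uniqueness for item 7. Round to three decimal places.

h² = (-0.27)² + 0.36² + 0.66² + 0.35² = 0.0729 + 0.1296 + 0.4356 + 0.1225 = 0.7606
Uniqueness u² = 1 − h² = 1 − 0.7606 = 0.2394

0.239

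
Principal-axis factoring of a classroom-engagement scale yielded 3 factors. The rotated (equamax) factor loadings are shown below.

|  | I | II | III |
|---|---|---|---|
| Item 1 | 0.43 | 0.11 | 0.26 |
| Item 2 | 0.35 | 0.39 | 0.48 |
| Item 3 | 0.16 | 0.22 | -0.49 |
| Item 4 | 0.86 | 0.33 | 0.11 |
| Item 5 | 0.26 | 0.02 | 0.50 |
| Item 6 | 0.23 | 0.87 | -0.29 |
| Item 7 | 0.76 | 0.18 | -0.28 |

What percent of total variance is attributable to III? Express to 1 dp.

13.8%

SS loadings for III = 0.26² + 0.48² + (-0.49)² + 0.11² + 0.50² + (-0.29)² + (-0.28)² = 0.9627
With 7 standardized items, total variance = 7. Proportion = 0.9627/7 = 0.1375 → 13.75%.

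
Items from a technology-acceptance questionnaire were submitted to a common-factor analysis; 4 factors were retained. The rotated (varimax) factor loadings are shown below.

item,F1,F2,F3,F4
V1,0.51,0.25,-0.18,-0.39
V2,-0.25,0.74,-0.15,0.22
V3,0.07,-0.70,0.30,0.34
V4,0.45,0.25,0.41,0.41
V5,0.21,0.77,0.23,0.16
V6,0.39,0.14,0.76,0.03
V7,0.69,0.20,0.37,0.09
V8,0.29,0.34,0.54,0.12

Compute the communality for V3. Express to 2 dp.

0.70

h² = 0.07² + (-0.70)² + 0.30² + 0.34² = 0.0049 + 0.4900 + 0.0900 + 0.1156 = 0.7005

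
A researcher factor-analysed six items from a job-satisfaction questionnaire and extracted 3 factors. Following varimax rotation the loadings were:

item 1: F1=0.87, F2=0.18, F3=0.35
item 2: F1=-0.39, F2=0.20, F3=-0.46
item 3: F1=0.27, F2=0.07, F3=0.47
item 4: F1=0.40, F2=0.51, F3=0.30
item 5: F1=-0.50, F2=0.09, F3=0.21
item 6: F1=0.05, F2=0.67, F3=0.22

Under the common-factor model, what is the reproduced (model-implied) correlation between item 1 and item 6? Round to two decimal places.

0.24

r̂ = Σ λ_i·λ_j across factors = (0.87)(0.05) + (0.18)(0.67) + (0.35)(0.22)
  = +0.0435 +0.1206 +0.0770 = 0.2411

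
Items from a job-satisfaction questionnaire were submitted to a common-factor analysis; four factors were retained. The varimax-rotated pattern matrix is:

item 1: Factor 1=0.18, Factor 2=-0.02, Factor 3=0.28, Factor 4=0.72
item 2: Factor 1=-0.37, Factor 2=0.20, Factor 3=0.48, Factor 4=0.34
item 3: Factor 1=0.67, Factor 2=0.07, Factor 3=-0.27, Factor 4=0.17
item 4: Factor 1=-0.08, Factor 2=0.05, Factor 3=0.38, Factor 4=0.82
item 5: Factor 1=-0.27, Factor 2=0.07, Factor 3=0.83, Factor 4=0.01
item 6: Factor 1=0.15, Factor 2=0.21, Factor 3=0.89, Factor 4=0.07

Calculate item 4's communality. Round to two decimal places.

h² = (-0.08)² + 0.05² + 0.38² + 0.82² = 0.0064 + 0.0025 + 0.1444 + 0.6724 = 0.8257

0.83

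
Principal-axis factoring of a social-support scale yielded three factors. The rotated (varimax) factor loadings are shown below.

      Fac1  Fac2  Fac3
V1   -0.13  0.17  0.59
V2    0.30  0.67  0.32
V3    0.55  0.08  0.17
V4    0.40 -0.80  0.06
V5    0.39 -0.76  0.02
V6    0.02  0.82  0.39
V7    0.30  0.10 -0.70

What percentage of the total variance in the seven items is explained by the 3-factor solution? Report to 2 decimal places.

61.74%

SS loadings by factor: 0.8119, 2.3842, 1.1255; total = 4.3216.
Total variance with 7 standardized items is 7, so the solution explains 4.3216/7 = 0.6174 = 61.74%.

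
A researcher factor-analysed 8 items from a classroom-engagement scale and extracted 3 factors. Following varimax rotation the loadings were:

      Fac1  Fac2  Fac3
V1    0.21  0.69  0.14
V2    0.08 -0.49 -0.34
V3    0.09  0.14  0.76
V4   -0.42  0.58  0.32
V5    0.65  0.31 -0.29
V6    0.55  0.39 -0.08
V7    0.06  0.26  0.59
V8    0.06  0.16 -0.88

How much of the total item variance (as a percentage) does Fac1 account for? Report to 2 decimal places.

SS loadings for Fac1 = 0.21² + 0.08² + 0.09² + (-0.42)² + 0.65² + 0.55² + 0.06² + 0.06² = 0.9672
With 8 standardized items, total variance = 8. Proportion = 0.9672/8 = 0.1209 → 12.09%.

12.09%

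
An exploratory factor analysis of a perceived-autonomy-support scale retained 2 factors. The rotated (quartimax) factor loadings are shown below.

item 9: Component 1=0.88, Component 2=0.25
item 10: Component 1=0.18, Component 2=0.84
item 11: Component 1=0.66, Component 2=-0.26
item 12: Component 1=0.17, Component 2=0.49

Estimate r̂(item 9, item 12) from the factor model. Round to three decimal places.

0.272

r̂ = Σ λ_i·λ_j across factors = (0.88)(0.17) + (0.25)(0.49)
  = +0.1496 +0.1225 = 0.2721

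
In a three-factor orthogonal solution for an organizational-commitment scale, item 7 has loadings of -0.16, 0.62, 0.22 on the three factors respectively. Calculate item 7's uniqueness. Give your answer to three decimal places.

h² = (-0.16)² + 0.62² + 0.22² = 0.0256 + 0.3844 + 0.0484 = 0.4584
Uniqueness u² = 1 − h² = 1 − 0.4584 = 0.5416

0.542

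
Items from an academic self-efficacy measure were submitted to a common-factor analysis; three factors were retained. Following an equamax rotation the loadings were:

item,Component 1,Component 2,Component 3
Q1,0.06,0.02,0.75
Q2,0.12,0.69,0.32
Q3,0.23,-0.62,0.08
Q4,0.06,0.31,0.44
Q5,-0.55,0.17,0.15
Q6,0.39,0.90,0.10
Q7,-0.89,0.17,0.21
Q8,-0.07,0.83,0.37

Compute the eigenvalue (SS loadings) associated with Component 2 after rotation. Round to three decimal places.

2.514

SS loadings for Component 2 = 0.02² + 0.69² + (-0.62)² + 0.31² + 0.17² + 0.90² + 0.17² + 0.83² = 0.0004 + 0.4761 + 0.3844 + 0.0961 + 0.0289 + 0.8100 + 0.0289 + 0.6889 = 2.5137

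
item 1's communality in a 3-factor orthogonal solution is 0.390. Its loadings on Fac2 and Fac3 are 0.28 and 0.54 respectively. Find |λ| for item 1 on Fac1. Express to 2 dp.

0.14

Under orthogonal rotation h² = Σλ², so λ_Fac1² = h² − (0.3700) = 0.390 − 0.3700 = 0.0200.
|λ| = √0.0200 = 0.1414.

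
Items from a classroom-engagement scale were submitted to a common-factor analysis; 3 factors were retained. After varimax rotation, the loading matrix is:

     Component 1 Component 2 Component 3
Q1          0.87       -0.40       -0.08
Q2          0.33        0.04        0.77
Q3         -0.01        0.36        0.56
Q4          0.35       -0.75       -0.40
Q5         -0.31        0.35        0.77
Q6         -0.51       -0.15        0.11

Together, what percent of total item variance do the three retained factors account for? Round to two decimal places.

Communalities: 0.9233, 0.7034, 0.4433, 0.8450, 0.8115, 0.2947; Σh² = 4.0212.
Total variance with 6 standardized items is 6, so the solution explains 4.0212/6 = 0.6702 = 67.02%.

67.02%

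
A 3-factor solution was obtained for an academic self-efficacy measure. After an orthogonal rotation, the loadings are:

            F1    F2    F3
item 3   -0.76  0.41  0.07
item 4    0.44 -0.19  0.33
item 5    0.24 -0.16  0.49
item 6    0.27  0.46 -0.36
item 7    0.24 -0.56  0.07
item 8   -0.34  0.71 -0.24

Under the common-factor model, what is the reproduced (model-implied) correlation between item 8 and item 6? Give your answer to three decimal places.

0.321

r̂ = Σ λ_i·λ_j across factors = (-0.34)(0.27) + (0.71)(0.46) + (-0.24)(-0.36)
  = -0.0918 +0.3266 +0.0864 = 0.3212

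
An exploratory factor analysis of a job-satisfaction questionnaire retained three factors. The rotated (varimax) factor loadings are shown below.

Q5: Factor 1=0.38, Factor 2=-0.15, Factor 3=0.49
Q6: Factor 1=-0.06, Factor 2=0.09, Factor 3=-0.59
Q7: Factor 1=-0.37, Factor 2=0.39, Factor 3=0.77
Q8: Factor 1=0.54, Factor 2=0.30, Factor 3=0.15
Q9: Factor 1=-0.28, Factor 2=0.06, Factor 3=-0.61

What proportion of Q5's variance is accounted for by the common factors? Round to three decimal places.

h² = 0.38² + (-0.15)² + 0.49² = 0.1444 + 0.0225 + 0.2401 = 0.4070

0.407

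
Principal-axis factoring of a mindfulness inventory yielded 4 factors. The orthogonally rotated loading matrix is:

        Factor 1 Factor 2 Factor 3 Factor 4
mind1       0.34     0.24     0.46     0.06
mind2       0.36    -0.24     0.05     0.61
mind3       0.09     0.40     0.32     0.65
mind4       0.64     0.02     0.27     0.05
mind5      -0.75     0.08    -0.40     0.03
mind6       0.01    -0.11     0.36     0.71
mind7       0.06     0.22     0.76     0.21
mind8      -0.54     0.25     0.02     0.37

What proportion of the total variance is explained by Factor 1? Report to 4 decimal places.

SS loadings for Factor 1 = 0.34² + 0.36² + 0.09² + 0.64² + (-0.75)² + 0.01² + 0.06² + (-0.54)² = 1.5207
Proportion of variance = 1.5207 / 8 = 0.1901.

0.1901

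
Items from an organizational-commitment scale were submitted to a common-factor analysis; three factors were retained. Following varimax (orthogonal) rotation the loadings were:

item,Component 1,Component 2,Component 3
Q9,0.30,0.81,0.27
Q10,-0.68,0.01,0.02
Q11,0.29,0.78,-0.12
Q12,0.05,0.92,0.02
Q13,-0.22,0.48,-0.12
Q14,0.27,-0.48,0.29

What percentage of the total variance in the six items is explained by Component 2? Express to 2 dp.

SS loadings for Component 2 = 0.81² + 0.01² + 0.78² + 0.92² + 0.48² + (-0.48)² = 2.5718
With 6 standardized items, total variance = 6. Proportion = 2.5718/6 = 0.4286 → 42.86%.

42.86%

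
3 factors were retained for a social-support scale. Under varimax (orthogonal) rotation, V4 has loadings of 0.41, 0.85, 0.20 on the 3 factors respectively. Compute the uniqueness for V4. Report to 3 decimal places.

h² = 0.41² + 0.85² + 0.20² = 0.1681 + 0.7225 + 0.0400 = 0.9306
Uniqueness u² = 1 − h² = 1 − 0.9306 = 0.0694

0.069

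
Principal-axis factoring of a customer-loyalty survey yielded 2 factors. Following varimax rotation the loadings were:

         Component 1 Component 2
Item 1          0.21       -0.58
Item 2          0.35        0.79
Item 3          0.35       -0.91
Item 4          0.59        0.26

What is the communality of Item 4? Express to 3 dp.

h² = 0.59² + 0.26² = 0.3481 + 0.0676 = 0.4157

0.416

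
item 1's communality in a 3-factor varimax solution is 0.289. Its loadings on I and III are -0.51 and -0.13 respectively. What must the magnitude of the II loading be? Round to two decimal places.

0.11

Under orthogonal rotation h² = Σλ², so λ_II² = h² − (0.2770) = 0.289 − 0.2770 = 0.0120.
|λ| = √0.0120 = 0.1095.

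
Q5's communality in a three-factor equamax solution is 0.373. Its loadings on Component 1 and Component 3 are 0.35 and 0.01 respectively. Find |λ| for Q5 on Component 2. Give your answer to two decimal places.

Under orthogonal rotation h² = Σλ², so λ_Component 2² = h² − (0.1226) = 0.373 − 0.1226 = 0.2504.
|λ| = √0.2504 = 0.5004.

0.50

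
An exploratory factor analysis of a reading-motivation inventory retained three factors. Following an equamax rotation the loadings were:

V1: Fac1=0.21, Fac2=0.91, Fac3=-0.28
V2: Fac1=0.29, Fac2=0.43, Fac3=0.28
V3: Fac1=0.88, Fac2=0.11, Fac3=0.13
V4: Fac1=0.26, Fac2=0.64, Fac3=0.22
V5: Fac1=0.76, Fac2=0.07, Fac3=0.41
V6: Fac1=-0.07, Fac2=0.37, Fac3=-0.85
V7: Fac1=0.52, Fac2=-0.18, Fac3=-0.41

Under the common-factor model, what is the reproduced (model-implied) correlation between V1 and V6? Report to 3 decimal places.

r̂ = Σ λ_i·λ_j across factors = (0.21)(-0.07) + (0.91)(0.37) + (-0.28)(-0.85)
  = -0.0147 +0.3367 +0.2380 = 0.5600

0.560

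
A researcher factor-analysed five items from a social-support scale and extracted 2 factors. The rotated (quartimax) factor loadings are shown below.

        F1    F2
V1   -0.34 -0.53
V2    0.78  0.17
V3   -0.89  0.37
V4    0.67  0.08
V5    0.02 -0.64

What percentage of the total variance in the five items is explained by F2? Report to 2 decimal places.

SS loadings for F2 = (-0.53)² + 0.17² + 0.37² + 0.08² + (-0.64)² = 0.8627
With 5 standardized items, total variance = 5. Proportion = 0.8627/5 = 0.1725 → 17.25%.

17.25%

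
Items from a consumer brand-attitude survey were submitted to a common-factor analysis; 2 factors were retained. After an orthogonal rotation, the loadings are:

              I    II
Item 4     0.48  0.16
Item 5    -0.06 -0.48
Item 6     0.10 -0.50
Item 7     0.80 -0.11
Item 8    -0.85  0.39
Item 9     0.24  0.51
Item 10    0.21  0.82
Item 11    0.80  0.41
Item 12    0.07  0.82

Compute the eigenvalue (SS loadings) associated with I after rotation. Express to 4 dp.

2.3531

SS loadings for I = 0.48² + (-0.06)² + 0.10² + 0.80² + (-0.85)² + 0.24² + 0.21² + 0.80² + 0.07² = 0.2304 + 0.0036 + 0.0100 + 0.6400 + 0.7225 + 0.0576 + 0.0441 + 0.6400 + 0.0049 = 2.3531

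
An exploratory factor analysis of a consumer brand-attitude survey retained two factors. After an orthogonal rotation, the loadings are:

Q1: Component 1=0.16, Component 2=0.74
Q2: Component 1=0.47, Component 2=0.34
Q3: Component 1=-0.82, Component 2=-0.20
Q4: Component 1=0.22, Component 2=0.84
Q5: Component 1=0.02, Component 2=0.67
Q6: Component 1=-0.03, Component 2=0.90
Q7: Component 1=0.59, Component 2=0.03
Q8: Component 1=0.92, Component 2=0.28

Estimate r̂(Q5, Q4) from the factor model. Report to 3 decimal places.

0.567

r̂ = Σ λ_i·λ_j across factors = (0.02)(0.22) + (0.67)(0.84)
  = +0.0044 +0.5628 = 0.5672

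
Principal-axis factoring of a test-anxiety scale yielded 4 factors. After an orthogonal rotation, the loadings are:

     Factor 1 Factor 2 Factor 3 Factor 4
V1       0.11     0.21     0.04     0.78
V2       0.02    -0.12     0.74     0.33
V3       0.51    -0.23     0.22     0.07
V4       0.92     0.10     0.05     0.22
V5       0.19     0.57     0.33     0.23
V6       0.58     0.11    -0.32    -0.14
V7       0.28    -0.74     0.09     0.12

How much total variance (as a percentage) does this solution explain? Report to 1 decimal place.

SS loadings by factor: 1.5699, 1.0060, 0.8195, 0.8575; total = 4.2529.
Total variance with 7 standardized items is 7, so the solution explains 4.2529/7 = 0.6076 = 60.76%.

60.8%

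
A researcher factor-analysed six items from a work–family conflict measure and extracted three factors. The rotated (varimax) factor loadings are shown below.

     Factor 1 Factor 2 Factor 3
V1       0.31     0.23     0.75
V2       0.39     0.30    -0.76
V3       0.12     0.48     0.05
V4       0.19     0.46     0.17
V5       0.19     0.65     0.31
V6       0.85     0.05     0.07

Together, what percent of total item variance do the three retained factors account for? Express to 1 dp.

55.7%

Communalities: 0.7115, 0.8197, 0.2473, 0.2766, 0.5547, 0.7299; Σh² = 3.3397.
Total variance with 6 standardized items is 6, so the solution explains 3.3397/6 = 0.5566 = 55.66%.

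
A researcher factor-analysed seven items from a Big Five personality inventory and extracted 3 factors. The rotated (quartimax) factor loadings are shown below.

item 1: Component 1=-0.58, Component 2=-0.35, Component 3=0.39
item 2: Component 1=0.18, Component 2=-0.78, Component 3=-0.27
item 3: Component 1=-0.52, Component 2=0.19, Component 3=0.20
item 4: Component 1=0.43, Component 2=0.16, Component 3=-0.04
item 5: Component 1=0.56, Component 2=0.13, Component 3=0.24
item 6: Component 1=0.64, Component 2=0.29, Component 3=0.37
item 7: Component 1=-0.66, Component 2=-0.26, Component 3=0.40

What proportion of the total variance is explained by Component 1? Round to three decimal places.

0.283

SS loadings for Component 1 = (-0.58)² + 0.18² + (-0.52)² + 0.43² + 0.56² + 0.64² + (-0.66)² = 1.9829
Proportion of variance = 1.9829 / 7 = 0.2833.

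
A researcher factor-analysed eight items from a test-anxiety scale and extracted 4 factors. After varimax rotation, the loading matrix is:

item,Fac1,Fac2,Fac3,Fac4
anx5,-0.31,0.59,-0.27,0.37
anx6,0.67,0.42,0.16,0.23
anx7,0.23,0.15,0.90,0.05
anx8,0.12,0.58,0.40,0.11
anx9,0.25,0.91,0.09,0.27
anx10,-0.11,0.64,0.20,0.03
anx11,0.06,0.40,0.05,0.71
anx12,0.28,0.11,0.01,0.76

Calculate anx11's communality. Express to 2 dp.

h² = 0.06² + 0.40² + 0.05² + 0.71² = 0.0036 + 0.1600 + 0.0025 + 0.5041 = 0.6702

0.67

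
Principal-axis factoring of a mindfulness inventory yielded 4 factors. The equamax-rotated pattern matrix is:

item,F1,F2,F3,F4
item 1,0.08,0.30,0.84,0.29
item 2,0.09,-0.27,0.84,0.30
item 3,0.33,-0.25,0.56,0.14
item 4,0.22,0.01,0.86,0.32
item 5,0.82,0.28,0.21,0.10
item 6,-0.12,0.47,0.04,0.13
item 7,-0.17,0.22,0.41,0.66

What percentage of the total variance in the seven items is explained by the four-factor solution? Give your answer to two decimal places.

69.96%

SS loadings by factor: 0.8875, 0.5732, 2.6782, 0.7586; total = 4.8975.
Total variance with 7 standardized items is 7, so the solution explains 4.8975/7 = 0.6996 = 69.96%.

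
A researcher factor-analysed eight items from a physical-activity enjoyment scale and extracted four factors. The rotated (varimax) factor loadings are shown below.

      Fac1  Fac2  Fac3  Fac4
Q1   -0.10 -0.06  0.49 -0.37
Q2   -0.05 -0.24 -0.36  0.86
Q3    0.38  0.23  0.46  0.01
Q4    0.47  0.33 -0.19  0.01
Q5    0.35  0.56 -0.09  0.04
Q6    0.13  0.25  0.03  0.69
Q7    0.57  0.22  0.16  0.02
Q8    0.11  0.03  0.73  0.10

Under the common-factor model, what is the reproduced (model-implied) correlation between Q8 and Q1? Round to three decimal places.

0.308

r̂ = Σ λ_i·λ_j across factors = (0.11)(-0.10) + (0.03)(-0.06) + (0.73)(0.49) + (0.10)(-0.37)
  = -0.0110 -0.0018 +0.3577 -0.0370 = 0.3079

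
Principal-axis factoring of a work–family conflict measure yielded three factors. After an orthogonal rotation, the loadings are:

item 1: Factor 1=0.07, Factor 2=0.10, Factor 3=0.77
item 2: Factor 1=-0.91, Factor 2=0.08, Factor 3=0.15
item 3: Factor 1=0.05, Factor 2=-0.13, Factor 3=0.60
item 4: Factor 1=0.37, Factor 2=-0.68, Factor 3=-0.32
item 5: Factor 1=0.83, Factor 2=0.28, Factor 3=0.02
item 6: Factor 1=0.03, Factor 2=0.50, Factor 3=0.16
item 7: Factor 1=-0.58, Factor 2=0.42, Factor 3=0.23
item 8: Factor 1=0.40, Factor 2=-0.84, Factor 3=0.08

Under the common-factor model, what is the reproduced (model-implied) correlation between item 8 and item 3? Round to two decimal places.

r̂ = Σ λ_i·λ_j across factors = (0.40)(0.05) + (-0.84)(-0.13) + (0.08)(0.60)
  = +0.0200 +0.1092 +0.0480 = 0.1772

0.18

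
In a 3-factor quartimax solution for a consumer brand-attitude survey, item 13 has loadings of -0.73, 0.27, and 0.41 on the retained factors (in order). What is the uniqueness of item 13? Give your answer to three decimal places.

0.226

h² = (-0.73)² + 0.27² + 0.41² = 0.5329 + 0.0729 + 0.1681 = 0.7739
Uniqueness u² = 1 − h² = 1 − 0.7739 = 0.2261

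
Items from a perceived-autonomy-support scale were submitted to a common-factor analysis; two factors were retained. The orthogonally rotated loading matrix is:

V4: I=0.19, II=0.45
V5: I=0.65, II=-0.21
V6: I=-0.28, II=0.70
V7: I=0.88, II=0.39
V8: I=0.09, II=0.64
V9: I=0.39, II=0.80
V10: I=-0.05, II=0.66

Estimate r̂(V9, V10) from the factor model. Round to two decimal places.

r̂ = Σ λ_i·λ_j across factors = (0.39)(-0.05) + (0.80)(0.66)
  = -0.0195 +0.5280 = 0.5085

0.51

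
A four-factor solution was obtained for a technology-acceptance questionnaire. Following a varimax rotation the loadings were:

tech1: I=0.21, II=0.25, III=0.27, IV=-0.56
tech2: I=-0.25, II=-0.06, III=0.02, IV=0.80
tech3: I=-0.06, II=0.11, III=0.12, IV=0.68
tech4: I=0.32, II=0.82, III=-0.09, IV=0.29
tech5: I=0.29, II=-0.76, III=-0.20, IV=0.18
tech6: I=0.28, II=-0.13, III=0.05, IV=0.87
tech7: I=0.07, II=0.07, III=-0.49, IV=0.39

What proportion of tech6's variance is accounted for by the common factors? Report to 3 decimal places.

0.855

h² = 0.28² + (-0.13)² + 0.05² + 0.87² = 0.0784 + 0.0169 + 0.0025 + 0.7569 = 0.8547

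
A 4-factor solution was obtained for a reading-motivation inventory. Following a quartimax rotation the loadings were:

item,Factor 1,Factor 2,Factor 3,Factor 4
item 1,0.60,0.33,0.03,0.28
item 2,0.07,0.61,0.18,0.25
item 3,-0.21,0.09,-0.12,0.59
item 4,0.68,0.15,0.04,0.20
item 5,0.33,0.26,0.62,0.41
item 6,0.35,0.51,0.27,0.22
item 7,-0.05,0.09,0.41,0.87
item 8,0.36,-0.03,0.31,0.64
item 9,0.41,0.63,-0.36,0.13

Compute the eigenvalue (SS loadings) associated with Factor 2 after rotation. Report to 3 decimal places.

1.245

SS loadings for Factor 2 = 0.33² + 0.61² + 0.09² + 0.15² + 0.26² + 0.51² + 0.09² + (-0.03)² + 0.63² = 0.1089 + 0.3721 + 0.0081 + 0.0225 + 0.0676 + 0.2601 + 0.0081 + 0.0009 + 0.3969 = 1.2452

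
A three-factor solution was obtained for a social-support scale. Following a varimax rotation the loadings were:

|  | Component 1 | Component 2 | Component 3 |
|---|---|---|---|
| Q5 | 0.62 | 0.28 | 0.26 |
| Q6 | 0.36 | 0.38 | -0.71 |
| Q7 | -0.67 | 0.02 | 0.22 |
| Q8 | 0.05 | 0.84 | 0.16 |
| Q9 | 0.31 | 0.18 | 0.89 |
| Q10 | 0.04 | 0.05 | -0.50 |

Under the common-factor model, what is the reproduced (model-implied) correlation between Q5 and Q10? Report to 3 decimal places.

-0.091

r̂ = Σ λ_i·λ_j across factors = (0.62)(0.04) + (0.28)(0.05) + (0.26)(-0.50)
  = +0.0248 +0.0140 -0.1300 = -0.0912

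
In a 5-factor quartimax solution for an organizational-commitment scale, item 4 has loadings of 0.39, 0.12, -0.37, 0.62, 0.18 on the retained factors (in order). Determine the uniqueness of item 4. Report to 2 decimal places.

h² = 0.39² + 0.12² + (-0.37)² + 0.62² + 0.18² = 0.1521 + 0.0144 + 0.1369 + 0.3844 + 0.0324 = 0.7202
Uniqueness u² = 1 − h² = 1 − 0.7202 = 0.2798

0.28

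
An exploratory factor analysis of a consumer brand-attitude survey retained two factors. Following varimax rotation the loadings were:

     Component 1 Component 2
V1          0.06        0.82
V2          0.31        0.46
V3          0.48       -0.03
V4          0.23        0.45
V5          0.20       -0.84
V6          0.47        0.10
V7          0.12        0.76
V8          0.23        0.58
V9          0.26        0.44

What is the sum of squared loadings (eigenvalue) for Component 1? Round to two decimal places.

SS loadings for Component 1 = 0.06² + 0.31² + 0.48² + 0.23² + 0.20² + 0.47² + 0.12² + 0.23² + 0.26² = 0.0036 + 0.0961 + 0.2304 + 0.0529 + 0.0400 + 0.2209 + 0.0144 + 0.0529 + 0.0676 = 0.7788

0.78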